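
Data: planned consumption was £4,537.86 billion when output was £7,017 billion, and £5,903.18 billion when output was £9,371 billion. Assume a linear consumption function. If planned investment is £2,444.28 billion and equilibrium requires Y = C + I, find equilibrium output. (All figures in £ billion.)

Y = 6934

MPC = (5903.18 − 4537.86)/(9371 − 7017) = 1365.32/2354 = 0.58
a = 4537.86 − 0.58(7017) = 468
Equilibrium: Y = 468 + 0.58Y + 2444.28
0.42Y = 2912.28, so Y = 2912.28/0.42 = 6934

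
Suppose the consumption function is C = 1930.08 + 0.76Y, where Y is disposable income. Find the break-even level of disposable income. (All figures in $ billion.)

At break-even, C = Y: 1930.08 + 0.76Y = Y
0.24Y = 1930.08, so Y = 1930.08/0.24 = 8042

Y = 8042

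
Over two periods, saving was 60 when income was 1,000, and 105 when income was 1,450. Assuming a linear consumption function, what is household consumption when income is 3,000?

C = 2740

MPS = ΔS/ΔY = (105 − 60)/(1450 − 1000) = 45/450 = 0.1
MPC = 1 − MPS = 0.9
Autonomous saving = 60 − 0.1(1000) = -40, so a = 40
C = 40 + 0.9(3000) = 40 + 2700 = 2740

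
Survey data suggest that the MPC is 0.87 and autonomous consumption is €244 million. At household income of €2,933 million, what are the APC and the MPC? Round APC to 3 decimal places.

MPC = 0.87 (the slope of the consumption function)
C = 244 + 0.87(2933) = 2795.71, so APC = 2795.71/2933 = 0.953

APC = 0.953; MPC = 0.87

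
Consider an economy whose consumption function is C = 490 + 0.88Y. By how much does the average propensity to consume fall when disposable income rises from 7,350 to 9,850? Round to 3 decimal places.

At Y = 7350: C = 490 + 0.88(7350) = 6958, APC = 6958/7350 = 0.9467
At Y = 9850: C = 9158, APC = 9158/9850 = 0.9297
Fall in APC = 0.9467 − 0.9297 = 0.017

ΔAPC = 0.017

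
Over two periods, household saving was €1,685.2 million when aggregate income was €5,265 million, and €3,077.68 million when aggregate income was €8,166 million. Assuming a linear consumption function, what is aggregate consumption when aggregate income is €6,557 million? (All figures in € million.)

C = 4251.64

MPS = ΔS/ΔY = (3077.68 − 1685.2)/(8166 − 5265) = 1392.48/2901 = 0.48
MPC = 1 − MPS = 0.52
Autonomous saving = 1685.2 − 0.48(5265) = -842, so a = 842
C = 842 + 0.52(6557) = 842 + 3409.64 = 4251.64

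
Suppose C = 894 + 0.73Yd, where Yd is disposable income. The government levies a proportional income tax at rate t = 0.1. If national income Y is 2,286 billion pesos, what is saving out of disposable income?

Yd = (1 − 0.1)(2286) = 0.9(2286) = 2057.4
C = 894 + 0.73(2057.4) = 894 + 1501.902 = 2395.902
S = Yd − C = 2057.4 − 2395.902 = -338.502

S = -338.502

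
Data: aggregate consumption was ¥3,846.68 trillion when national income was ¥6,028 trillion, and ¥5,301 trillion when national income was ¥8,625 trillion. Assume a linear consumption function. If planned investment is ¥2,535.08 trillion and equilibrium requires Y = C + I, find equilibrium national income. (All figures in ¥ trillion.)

MPC = (5301 − 3846.68)/(8625 − 6028) = 1454.32/2597 = 0.56
a = 3846.68 − 0.56(6028) = 471
Equilibrium: Y = 471 + 0.56Y + 2535.08
0.44Y = 3006.08, so Y = 3006.08/0.44 = 6832

Y = 6832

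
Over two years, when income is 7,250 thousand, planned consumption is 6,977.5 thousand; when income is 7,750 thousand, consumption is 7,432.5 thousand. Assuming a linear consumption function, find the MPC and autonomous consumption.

MPC = ΔC/ΔY = (7432.5 − 6977.5)/(7750 − 7250) = 455/500 = 0.91
a = C − MPC·Y = 6977.5 − 0.91(7250) = 6977.5 − 6597.5 = 380

MPC = 0.91; a = 380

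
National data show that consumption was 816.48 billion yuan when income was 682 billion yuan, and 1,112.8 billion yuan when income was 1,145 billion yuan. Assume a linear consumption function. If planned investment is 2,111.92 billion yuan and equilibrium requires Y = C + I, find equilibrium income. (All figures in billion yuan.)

MPC = (1112.8 − 816.48)/(1145 − 682) = 296.32/463 = 0.64
a = 816.48 − 0.64(682) = 380
Equilibrium: Y = 380 + 0.64Y + 2111.92
0.36Y = 2491.92, so Y = 2491.92/0.36 = 6922

Y = 6922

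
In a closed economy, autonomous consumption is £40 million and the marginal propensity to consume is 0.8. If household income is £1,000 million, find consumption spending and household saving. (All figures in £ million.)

C = 840; S = 160

C = 40 + 0.8(1000) = 40 + 800 = 840
S = Y − C = 1000 − 840 = 160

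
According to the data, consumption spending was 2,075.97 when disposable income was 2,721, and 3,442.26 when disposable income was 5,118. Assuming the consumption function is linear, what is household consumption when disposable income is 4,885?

C = 3309.45

MPC = (3442.26 − 2075.97)/(5118 − 2721) = 1366.29/2397 = 0.57
a = 2075.97 − 0.57(2721) = 2075.97 − 1550.97 = 525
C = 525 + 0.57(4885) = 525 + 2784.45 = 3309.45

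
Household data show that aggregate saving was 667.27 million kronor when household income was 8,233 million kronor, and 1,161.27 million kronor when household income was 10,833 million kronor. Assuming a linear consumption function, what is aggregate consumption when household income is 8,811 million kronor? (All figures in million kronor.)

MPS = ΔS/ΔY = (1161.27 − 667.27)/(10833 − 8233) = 494/2600 = 0.19
MPC = 1 − MPS = 0.81
Autonomous saving = 667.27 − 0.19(8233) = -897, so a = 897
C = 897 + 0.81(8811) = 897 + 7136.91 = 8033.91

C = 8033.91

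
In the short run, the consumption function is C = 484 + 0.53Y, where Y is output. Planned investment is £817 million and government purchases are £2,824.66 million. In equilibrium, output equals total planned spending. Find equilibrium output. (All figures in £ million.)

Y = 8778

Y = C + I + G = 484 + 0.53Y + 817 + 2824.66
Y − 0.53Y = 4125.66
0.47Y = 4125.66, so Y = 4125.66/0.47 = 8778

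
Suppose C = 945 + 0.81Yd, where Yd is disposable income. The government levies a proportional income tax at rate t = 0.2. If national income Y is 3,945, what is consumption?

Yd = (1 − 0.2)(3945) = 0.8(3945) = 3156
C = 945 + 0.81(3156) = 945 + 2556.36 = 3501.36

C = 3501.36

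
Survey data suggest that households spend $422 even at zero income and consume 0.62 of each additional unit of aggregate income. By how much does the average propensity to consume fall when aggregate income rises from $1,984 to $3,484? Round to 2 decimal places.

At Y = 1984: C = 422 + 0.62(1984) = 1652.08, APC = 1652.08/1984 = 0.833
At Y = 3484: C = 2582.08, APC = 2582.08/3484 = 0.741
Fall in APC = 0.833 − 0.741 = 0.092 ≈ 0.09

ΔAPC = 0.09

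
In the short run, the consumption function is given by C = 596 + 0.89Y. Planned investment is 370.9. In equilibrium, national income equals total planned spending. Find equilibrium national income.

Y = C + I = 596 + 0.89Y + 370.9
Y − 0.89Y = 966.9
0.11Y = 966.9, so Y = 966.9/0.11 = 8790

Y = 8790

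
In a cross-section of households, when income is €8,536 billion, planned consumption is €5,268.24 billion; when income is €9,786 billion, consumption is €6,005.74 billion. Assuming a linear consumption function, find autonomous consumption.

a = 232

MPC = ΔC/ΔY = (6005.74 − 5268.24)/(9786 − 8536) = 737.5/1250 = 0.59
a = C − MPC·Y = 5268.24 − 0.59(8536) = 5268.24 − 5036.24 = 232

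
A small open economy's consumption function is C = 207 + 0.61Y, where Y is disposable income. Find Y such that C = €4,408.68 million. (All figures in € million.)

Y = 6888

207 + 0.61Y = 4408.68
0.61Y = 4201.68, so Y = 4201.68/0.61 = 6888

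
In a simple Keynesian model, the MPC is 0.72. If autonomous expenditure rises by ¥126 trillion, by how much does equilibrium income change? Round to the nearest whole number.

The multiplier is 1/(1 − MPC) = 1/0.28.
ΔY = 126/0.28 = 450.00 ≈ 450

ΔY ≈ 450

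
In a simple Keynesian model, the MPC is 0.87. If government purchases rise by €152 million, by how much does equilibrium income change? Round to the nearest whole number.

ΔY ≈ 1169

The multiplier is 1/(1 − MPC) = 1/0.13.
ΔY = 152/0.13 = 1169.23 ≈ 1169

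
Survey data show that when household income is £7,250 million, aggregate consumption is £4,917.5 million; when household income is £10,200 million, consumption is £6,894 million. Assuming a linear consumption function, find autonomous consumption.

a = 60

MPC = ΔC/ΔY = (6894 − 4917.5)/(10200 − 7250) = 1976.5/2950 = 0.67
a = C − MPC·Y = 4917.5 − 0.67(7250) = 4917.5 − 4857.5 = 60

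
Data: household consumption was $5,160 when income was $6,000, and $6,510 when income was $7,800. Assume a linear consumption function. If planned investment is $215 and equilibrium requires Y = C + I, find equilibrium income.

MPC = (6510 − 5160)/(7800 − 6000) = 1350/1800 = 0.75
a = 5160 − 0.75(6000) = 660
Equilibrium: Y = 660 + 0.75Y + 215
0.25Y = 875, so Y = 875/0.25 = 3500

Y = 3500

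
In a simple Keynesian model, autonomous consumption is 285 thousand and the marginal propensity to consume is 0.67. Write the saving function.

S = -285 + 0.33Y

S = Y − C = Y − (285 + 0.67Y) = -285 + (1 − 0.67)Y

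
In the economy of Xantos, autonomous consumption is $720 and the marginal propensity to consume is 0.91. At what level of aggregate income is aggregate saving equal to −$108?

Y = 6800

S = Y − C = -720 + 0.09Y
-720 + 0.09Y = -108, so 0.09Y = 612 and Y = 6800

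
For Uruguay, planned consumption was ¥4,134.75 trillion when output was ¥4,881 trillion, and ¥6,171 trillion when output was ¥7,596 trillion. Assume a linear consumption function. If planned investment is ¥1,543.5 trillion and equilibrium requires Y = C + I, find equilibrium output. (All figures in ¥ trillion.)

MPC = (6171 − 4134.75)/(7596 − 4881) = 2036.25/2715 = 0.75
a = 4134.75 − 0.75(4881) = 474
Equilibrium: Y = 474 + 0.75Y + 1543.5
0.25Y = 2017.5, so Y = 2017.5/0.25 = 8070

Y = 8070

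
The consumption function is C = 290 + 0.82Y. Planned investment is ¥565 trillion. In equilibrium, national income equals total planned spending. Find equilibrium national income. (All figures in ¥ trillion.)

Y = C + I = 290 + 0.82Y + 565
Y − 0.82Y = 855
0.18Y = 855, so Y = 855/0.18 = 4750

Y = 4750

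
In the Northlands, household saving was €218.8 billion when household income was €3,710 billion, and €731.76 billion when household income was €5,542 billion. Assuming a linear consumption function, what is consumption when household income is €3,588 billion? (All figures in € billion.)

MPS = ΔS/ΔY = (731.76 − 218.8)/(5542 − 3710) = 512.96/1832 = 0.28
MPC = 1 − MPS = 0.72
Autonomous saving = 218.8 − 0.28(3710) = -820, so a = 820
C = 820 + 0.72(3588) = 820 + 2583.36 = 3403.36

C = 3403.36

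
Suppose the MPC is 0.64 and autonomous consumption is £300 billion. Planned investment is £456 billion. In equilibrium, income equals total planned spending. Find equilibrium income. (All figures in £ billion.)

Y = 2100

Y = C + I = 300 + 0.64Y + 456
Y − 0.64Y = 756
0.36Y = 756, so Y = 756/0.36 = 2100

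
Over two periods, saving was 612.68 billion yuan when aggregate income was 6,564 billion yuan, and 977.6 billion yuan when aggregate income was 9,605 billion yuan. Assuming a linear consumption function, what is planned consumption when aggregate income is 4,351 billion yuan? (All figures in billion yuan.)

C = 4003.88

MPS = ΔS/ΔY = (977.6 − 612.68)/(9605 − 6564) = 364.92/3041 = 0.12
MPC = 1 − MPS = 0.88
Autonomous saving = 612.68 − 0.12(6564) = -175, so a = 175
C = 175 + 0.88(4351) = 175 + 3828.88 = 4003.88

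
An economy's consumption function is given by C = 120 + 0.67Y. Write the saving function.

S = -120 + 0.33Y

S = Y − C = Y − (120 + 0.67Y) = -120 + (1 − 0.67)Y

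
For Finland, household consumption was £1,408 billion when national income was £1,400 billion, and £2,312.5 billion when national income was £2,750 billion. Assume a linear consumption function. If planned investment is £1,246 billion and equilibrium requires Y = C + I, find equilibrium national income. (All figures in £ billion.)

MPC = (2312.5 − 1408)/(2750 − 1400) = 904.5/1350 = 0.67
a = 1408 − 0.67(1400) = 470
Equilibrium: Y = 470 + 0.67Y + 1246
0.33Y = 1716, so Y = 1716/0.33 = 5200

Y = 5200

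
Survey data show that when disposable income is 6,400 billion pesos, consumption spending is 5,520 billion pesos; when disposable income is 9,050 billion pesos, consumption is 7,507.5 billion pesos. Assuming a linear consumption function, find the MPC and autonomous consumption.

MPC = ΔC/ΔY = (7507.5 − 5520)/(9050 − 6400) = 1987.5/2650 = 0.75
a = C − MPC·Y = 5520 − 0.75(6400) = 5520 − 4800 = 720

MPC = 0.75; a = 720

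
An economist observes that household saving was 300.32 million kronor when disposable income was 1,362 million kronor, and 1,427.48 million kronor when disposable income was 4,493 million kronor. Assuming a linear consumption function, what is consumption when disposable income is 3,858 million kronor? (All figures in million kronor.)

MPS = ΔS/ΔY = (1427.48 − 300.32)/(4493 − 1362) = 1127.16/3131 = 0.36
MPC = 1 − MPS = 0.64
Autonomous saving = 300.32 − 0.36(1362) = -190, so a = 190
C = 190 + 0.64(3858) = 190 + 2469.12 = 2659.12

C = 2659.12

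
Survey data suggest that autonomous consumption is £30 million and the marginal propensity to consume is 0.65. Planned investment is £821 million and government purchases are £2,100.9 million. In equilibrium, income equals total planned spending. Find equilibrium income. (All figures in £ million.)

Y = 8434

Y = C + I + G = 30 + 0.65Y + 821 + 2100.9
Y − 0.65Y = 2951.9
0.35Y = 2951.9, so Y = 2951.9/0.35 = 8434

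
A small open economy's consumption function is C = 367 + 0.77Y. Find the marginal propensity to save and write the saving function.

MPS = 1 − MPC = 1 − 0.77 = 0.23
S = Y − C = -367 + 0.23Y

MPS = 0.23; S = -367 + 0.23Y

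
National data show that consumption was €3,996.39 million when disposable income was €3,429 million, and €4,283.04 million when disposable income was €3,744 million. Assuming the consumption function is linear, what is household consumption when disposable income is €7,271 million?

MPC = (4283.04 − 3996.39)/(3744 − 3429) = 286.65/315 = 0.91
a = 3996.39 − 0.91(3429) = 3996.39 − 3120.39 = 876
C = 876 + 0.91(7271) = 876 + 6616.61 = 7492.61

C = 7492.61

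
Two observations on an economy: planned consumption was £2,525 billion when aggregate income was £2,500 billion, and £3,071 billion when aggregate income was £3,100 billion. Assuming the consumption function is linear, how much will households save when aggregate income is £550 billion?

MPC = (3071 − 2525)/(3100 − 2500) = 546/600 = 0.91
a = 2525 − 0.91(2500) = 2525 − 2275 = 250
C = 250 + 0.91(550) = 750.5
S = 550 − 750.5 = -200.5

S = -200.5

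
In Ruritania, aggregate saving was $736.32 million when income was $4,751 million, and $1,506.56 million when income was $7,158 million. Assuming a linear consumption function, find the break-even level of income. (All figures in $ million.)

Y = 2450

MPS = ΔS/ΔY = (1506.56 − 736.32)/(7158 − 4751) = 770.24/2407 = 0.32
MPC = 1 − MPS = 0.68
From S(4751) = 736.32: −a + 0.32(4751) = 736.32, so a = 1520.32 − 736.32 = 784
Break-even (S = 0): Y = a/MPS = 784/0.32 = 2450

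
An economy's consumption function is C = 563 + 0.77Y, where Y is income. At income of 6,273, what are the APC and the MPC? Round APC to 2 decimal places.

MPC = 0.77 (the slope of the consumption function)
C = 563 + 0.77(6273) = 5393.21, so APC = 5393.21/6273 = 0.86

APC = 0.86; MPC = 0.77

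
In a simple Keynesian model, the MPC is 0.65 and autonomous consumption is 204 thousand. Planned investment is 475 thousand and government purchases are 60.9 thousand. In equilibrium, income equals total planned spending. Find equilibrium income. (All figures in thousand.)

Y = C + I + G = 204 + 0.65Y + 475 + 60.9
Y − 0.65Y = 739.9
0.35Y = 739.9, so Y = 739.9/0.35 = 2114

Y = 2114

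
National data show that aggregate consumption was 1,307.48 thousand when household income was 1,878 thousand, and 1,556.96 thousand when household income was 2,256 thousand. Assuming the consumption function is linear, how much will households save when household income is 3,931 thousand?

S = 1268.54

MPC = (1556.96 − 1307.48)/(2256 − 1878) = 249.48/378 = 0.66
a = 1307.48 − 0.66(1878) = 1307.48 − 1239.48 = 68
C = 68 + 0.66(3931) = 2662.46
S = 3931 − 2662.46 = 1268.54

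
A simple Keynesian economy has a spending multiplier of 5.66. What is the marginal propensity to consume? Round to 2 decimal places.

k = 1/(1 − MPC), so 1 − MPC = 1/k = 1/5.66 = 0.1767
MPC = 1 − 0.1767 = 0.82

MPC = 0.82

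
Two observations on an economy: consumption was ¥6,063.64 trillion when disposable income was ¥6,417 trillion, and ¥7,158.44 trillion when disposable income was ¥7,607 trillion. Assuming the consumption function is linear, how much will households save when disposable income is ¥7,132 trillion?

S = 410.56

MPC = (7158.44 − 6063.64)/(7607 − 6417) = 1094.8/1190 = 0.92
a = 6063.64 − 0.92(6417) = 6063.64 − 5903.64 = 160
C = 160 + 0.92(7132) = 6721.44
S = 7132 − 6721.44 = 410.56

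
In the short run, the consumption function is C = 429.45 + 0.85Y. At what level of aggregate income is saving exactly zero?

At break-even, C = Y: 429.45 + 0.85Y = Y
0.15Y = 429.45, so Y = 429.45/0.15 = 2863

Y = 2863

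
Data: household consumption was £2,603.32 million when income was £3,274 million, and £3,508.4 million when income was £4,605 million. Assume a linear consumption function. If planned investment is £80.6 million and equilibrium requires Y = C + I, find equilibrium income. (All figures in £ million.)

Y = 1430

MPC = (3508.4 − 2603.32)/(4605 − 3274) = 905.08/1331 = 0.68
a = 2603.32 − 0.68(3274) = 377
Equilibrium: Y = 377 + 0.68Y + 80.6
0.32Y = 457.6, so Y = 457.6/0.32 = 1430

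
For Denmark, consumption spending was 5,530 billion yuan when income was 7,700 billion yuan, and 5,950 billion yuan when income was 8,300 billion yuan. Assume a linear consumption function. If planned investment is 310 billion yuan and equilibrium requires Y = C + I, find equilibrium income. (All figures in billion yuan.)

MPC = (5950 − 5530)/(8300 − 7700) = 420/600 = 0.7
a = 5530 − 0.7(7700) = 140
Equilibrium: Y = 140 + 0.7Y + 310
0.3Y = 450, so Y = 450/0.3 = 1500

Y = 1500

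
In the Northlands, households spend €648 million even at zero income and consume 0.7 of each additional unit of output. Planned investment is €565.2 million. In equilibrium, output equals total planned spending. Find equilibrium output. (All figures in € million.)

Y = C + I = 648 + 0.7Y + 565.2
Y − 0.7Y = 1213.2
0.3Y = 1213.2, so Y = 1213.2/0.3 = 4044

Y = 4044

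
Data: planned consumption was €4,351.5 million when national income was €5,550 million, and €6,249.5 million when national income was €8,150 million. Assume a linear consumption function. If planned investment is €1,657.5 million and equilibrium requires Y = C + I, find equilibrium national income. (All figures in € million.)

Y = 7250

MPC = (6249.5 − 4351.5)/(8150 − 5550) = 1898/2600 = 0.73
a = 4351.5 − 0.73(5550) = 300
Equilibrium: Y = 300 + 0.73Y + 1657.5
0.27Y = 1957.5, so Y = 1957.5/0.27 = 7250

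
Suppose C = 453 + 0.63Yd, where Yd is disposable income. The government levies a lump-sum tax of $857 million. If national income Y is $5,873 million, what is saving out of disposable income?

S = 1402.92

Yd = Y − T = 5873 − 857 = 5016
C = 453 + 0.63(5016) = 453 + 3160.08 = 3613.08
S = Yd − C = 5016 − 3613.08 = 1402.92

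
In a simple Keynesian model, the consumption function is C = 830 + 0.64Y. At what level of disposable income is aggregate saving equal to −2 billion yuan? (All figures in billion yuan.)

S = Y − C = -830 + 0.36Y
-830 + 0.36Y = -2, so 0.36Y = 828 and Y = 2300

Y = 2300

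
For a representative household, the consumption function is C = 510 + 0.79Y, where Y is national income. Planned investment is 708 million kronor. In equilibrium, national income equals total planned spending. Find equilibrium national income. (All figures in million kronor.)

Y = C + I = 510 + 0.79Y + 708
Y − 0.79Y = 1218
0.21Y = 1218, so Y = 1218/0.21 = 5800

Y = 5800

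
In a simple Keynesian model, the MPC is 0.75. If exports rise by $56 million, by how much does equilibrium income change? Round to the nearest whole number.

The multiplier is 1/(1 − MPC) = 1/0.25.
ΔY = 56/0.25 = 224.00 ≈ 224

ΔY ≈ 224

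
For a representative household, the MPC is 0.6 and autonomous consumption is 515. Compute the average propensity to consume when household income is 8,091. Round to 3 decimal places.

APC = 0.664

C = 515 + 0.6(8091) = 5369.6
APC = C/Y = 5369.6/8091 = 0.664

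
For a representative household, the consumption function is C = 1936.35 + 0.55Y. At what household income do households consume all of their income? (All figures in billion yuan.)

Y = 4303

At break-even, C = Y: 1936.35 + 0.55Y = Y
0.45Y = 1936.35, so Y = 1936.35/0.45 = 4303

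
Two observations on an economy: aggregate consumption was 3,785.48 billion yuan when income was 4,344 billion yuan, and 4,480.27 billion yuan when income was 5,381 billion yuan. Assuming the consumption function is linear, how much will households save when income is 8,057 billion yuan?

S = 1783.81

MPC = (4480.27 − 3785.48)/(5381 − 4344) = 694.79/1037 = 0.67
a = 3785.48 − 0.67(4344) = 3785.48 − 2910.48 = 875
C = 875 + 0.67(8057) = 6273.19
S = 8057 − 6273.19 = 1783.81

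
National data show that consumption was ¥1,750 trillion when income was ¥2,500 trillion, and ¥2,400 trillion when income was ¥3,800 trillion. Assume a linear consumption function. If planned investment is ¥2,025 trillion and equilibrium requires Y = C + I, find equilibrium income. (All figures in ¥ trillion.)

MPC = (2400 − 1750)/(3800 − 2500) = 650/1300 = 0.5
a = 1750 − 0.5(2500) = 500
Equilibrium: Y = 500 + 0.5Y + 2025
0.5Y = 2525, so Y = 2525/0.5 = 5050

Y = 5050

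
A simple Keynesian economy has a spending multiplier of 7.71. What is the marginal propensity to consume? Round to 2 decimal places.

k = 1/(1 − MPC), so 1 − MPC = 1/k = 1/7.71 = 0.1297
MPC = 1 − 0.1297 = 0.87

MPC = 0.87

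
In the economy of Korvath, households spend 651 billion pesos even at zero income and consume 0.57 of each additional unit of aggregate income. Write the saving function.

S = -651 + 0.43Y

S = Y − C = Y − (651 + 0.57Y) = -651 + (1 − 0.57)Y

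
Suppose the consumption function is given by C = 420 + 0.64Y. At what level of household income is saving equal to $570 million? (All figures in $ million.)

Y = 2750

S = Y − C = -420 + 0.36Y
-420 + 0.36Y = 570, so 0.36Y = 990 and Y = 2750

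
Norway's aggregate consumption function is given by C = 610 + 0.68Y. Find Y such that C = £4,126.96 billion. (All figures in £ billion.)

Y = 5172

610 + 0.68Y = 4126.96
0.68Y = 3516.96, so Y = 3516.96/0.68 = 5172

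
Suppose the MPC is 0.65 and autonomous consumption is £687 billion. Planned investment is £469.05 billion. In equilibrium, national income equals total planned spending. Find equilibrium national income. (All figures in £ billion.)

Y = C + I = 687 + 0.65Y + 469.05
Y − 0.65Y = 1156.05
0.35Y = 1156.05, so Y = 1156.05/0.35 = 3303

Y = 3303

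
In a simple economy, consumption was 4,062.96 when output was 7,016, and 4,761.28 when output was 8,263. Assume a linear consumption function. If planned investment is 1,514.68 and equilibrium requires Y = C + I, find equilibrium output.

MPC = (4761.28 − 4062.96)/(8263 − 7016) = 698.32/1247 = 0.56
a = 4062.96 − 0.56(7016) = 134
Equilibrium: Y = 134 + 0.56Y + 1514.68
0.44Y = 1648.68, so Y = 1648.68/0.44 = 3747

Y = 3747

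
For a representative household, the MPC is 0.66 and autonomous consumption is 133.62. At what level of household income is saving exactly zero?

Y = 393

At break-even, C = Y: 133.62 + 0.66Y = Y
0.34Y = 133.62, so Y = 133.62/0.34 = 393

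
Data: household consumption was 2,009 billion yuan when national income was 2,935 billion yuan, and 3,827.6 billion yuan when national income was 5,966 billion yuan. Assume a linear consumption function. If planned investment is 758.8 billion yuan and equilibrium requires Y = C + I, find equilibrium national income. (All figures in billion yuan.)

MPC = (3827.6 − 2009)/(5966 − 2935) = 1818.6/3031 = 0.6
a = 2009 − 0.6(2935) = 248
Equilibrium: Y = 248 + 0.6Y + 758.8
0.4Y = 1006.8, so Y = 1006.8/0.4 = 2517

Y = 2517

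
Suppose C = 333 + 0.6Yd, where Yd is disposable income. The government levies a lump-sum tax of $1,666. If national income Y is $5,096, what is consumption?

Yd = Y − T = 5096 − 1666 = 3430
C = 333 + 0.6(3430) = 333 + 2058 = 2391

C = 2391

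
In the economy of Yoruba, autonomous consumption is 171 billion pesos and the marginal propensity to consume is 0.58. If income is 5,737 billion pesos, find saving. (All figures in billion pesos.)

C = 171 + 0.58(5737) = 171 + 3327.46 = 3498.46
S = Y − C = 5737 − 3498.46 = 2238.54

S = 2238.54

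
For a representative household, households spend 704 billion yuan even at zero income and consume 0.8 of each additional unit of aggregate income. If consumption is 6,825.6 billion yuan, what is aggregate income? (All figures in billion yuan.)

704 + 0.8Y = 6825.6
0.8Y = 6121.6, so Y = 6121.6/0.8 = 7652

Y = 7652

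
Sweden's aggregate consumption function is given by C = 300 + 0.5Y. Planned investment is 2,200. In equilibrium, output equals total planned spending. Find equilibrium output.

Y = 5000

Y = C + I = 300 + 0.5Y + 2200
Y − 0.5Y = 2500
0.5Y = 2500, so Y = 2500/0.5 = 5000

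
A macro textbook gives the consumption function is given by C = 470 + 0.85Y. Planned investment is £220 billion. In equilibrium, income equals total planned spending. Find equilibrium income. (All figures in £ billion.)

Y = C + I = 470 + 0.85Y + 220
Y − 0.85Y = 690
0.15Y = 690, so Y = 690/0.15 = 4600

Y = 4600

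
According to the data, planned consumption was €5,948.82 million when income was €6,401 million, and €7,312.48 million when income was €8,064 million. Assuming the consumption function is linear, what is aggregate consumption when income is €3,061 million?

MPC = (7312.48 − 5948.82)/(8064 − 6401) = 1363.66/1663 = 0.82
a = 5948.82 − 0.82(6401) = 5948.82 − 5248.82 = 700
C = 700 + 0.82(3061) = 700 + 2510.02 = 3210.02

C = 3210.02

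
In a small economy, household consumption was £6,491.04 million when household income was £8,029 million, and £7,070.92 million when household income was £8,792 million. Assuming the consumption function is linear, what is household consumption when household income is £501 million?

C = 769.76

MPC = (7070.92 − 6491.04)/(8792 − 8029) = 579.88/763 = 0.76
a = 6491.04 − 0.76(8029) = 6491.04 − 6102.04 = 389
C = 389 + 0.76(501) = 389 + 380.76 = 769.76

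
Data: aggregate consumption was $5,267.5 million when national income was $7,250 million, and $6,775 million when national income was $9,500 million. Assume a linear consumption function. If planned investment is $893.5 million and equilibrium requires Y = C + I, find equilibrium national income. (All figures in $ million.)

MPC = (6775 − 5267.5)/(9500 − 7250) = 1507.5/2250 = 0.67
a = 5267.5 − 0.67(7250) = 410
Equilibrium: Y = 410 + 0.67Y + 893.5
0.33Y = 1303.5, so Y = 1303.5/0.33 = 3950

Y = 3950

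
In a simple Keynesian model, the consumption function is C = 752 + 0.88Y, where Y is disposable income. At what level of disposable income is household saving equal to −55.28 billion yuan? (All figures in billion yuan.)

Y = 5806

S = Y − C = -752 + 0.12Y
-752 + 0.12Y = -55.28, so 0.12Y = 696.72 and Y = 5806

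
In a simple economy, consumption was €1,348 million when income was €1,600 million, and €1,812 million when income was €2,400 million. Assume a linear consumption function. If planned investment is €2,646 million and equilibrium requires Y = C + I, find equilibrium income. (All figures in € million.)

Y = 7300

MPC = (1812 − 1348)/(2400 − 1600) = 464/800 = 0.58
a = 1348 − 0.58(1600) = 420
Equilibrium: Y = 420 + 0.58Y + 2646
0.42Y = 3066, so Y = 3066/0.42 = 7300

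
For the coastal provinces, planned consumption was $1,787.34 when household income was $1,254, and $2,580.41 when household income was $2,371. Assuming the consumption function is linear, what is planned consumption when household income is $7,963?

C = 6550.73

MPC = (2580.41 − 1787.34)/(2371 − 1254) = 793.07/1117 = 0.71
a = 1787.34 − 0.71(1254) = 1787.34 − 890.34 = 897
C = 897 + 0.71(7963) = 897 + 5653.73 = 6550.73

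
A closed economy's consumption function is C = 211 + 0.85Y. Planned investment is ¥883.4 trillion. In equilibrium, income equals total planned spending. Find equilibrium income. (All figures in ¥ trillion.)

Y = C + I = 211 + 0.85Y + 883.4
Y − 0.85Y = 1094.4
0.15Y = 1094.4, so Y = 1094.4/0.15 = 7296

Y = 7296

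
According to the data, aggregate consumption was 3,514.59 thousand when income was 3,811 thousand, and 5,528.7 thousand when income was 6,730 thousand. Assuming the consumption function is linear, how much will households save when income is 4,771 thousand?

MPC = (5528.7 − 3514.59)/(6730 − 3811) = 2014.11/2919 = 0.69
a = 3514.59 − 0.69(3811) = 3514.59 − 2629.59 = 885
C = 885 + 0.69(4771) = 4176.99
S = 4771 − 4176.99 = 594.01

S = 594.01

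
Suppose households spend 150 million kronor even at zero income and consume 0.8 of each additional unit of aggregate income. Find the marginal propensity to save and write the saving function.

MPS = 0.2; S = -150 + 0.2Y

MPS = 1 − MPC = 1 − 0.8 = 0.2
S = Y − C = -150 + 0.2Y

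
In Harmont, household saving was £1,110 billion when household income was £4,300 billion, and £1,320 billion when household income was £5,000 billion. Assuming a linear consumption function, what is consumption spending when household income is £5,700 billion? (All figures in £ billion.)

MPS = ΔS/ΔY = (1320 − 1110)/(5000 − 4300) = 210/700 = 0.3
MPC = 1 − MPS = 0.7
Autonomous saving = 1110 − 0.3(4300) = -180, so a = 180
C = 180 + 0.7(5700) = 180 + 3990 = 4170

C = 4170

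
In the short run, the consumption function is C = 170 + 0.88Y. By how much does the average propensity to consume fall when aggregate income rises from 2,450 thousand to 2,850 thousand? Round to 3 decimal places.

At Y = 2450: C = 170 + 0.88(2450) = 2326, APC = 2326/2450 = 0.9494
At Y = 2850: C = 2678, APC = 2678/2850 = 0.9396
Fall in APC = 0.9494 − 0.9396 = 0.0098 ≈ 0.010

ΔAPC = 0.010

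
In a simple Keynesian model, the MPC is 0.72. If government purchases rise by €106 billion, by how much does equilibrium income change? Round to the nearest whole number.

The multiplier is 1/(1 − MPC) = 1/0.28.
ΔY = 106/0.28 = 378.57 ≈ 379

ΔY ≈ 379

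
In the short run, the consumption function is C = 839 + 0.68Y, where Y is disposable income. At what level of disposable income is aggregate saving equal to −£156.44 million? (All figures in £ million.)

Y = 2133

S = Y − C = -839 + 0.32Y
-839 + 0.32Y = -156.44, so 0.32Y = 682.56 and Y = 2133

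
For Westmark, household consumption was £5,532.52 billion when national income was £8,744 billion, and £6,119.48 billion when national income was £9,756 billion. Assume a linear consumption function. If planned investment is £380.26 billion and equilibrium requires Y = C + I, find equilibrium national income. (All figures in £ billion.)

MPC = (6119.48 − 5532.52)/(9756 − 8744) = 586.96/1012 = 0.58
a = 5532.52 − 0.58(8744) = 461
Equilibrium: Y = 461 + 0.58Y + 380.26
0.42Y = 841.26, so Y = 841.26/0.42 = 2003

Y = 2003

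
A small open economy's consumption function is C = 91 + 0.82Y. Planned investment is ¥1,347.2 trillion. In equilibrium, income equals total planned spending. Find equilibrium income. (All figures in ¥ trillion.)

Y = 7990

Y = C + I = 91 + 0.82Y + 1347.2
Y − 0.82Y = 1438.2
0.18Y = 1438.2, so Y = 1438.2/0.18 = 7990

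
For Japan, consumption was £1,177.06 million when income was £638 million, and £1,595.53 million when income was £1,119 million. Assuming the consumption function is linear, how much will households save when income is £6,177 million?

S = 181.01

MPC = (1595.53 − 1177.06)/(1119 − 638) = 418.47/481 = 0.87
a = 1177.06 − 0.87(638) = 1177.06 − 555.06 = 622
C = 622 + 0.87(6177) = 5995.99
S = 6177 − 5995.99 = 181.01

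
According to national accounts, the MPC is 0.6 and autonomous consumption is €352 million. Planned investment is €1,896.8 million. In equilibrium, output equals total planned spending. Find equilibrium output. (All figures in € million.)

Y = C + I = 352 + 0.6Y + 1896.8
Y − 0.6Y = 2248.8
0.4Y = 2248.8, so Y = 2248.8/0.4 = 5622

Y = 5622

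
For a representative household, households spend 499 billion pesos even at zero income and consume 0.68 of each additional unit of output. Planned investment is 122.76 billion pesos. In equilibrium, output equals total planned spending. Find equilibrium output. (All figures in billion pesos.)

Y = C + I = 499 + 0.68Y + 122.76
Y − 0.68Y = 621.76
0.32Y = 621.76, so Y = 621.76/0.32 = 1943

Y = 1943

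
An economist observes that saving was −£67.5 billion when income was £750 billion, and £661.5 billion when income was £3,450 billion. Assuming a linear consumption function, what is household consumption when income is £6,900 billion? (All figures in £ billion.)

MPS = ΔS/ΔY = (661.5 − (-67.5))/(3450 − 750) = 729/2700 = 0.27
MPC = 1 − MPS = 0.73
Autonomous saving = -67.5 − 0.27(750) = -270, so a = 270
C = 270 + 0.73(6900) = 270 + 5037 = 5307

C = 5307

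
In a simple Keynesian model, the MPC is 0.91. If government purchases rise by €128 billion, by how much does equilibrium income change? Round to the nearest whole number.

The multiplier is 1/(1 − MPC) = 1/0.09.
ΔY = 128/0.09 = 1422.22 ≈ 1422

ΔY ≈ 1422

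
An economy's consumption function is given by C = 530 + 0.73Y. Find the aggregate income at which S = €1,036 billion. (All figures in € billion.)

S = Y − C = -530 + 0.27Y
-530 + 0.27Y = 1036, so 0.27Y = 1566 and Y = 5800

Y = 5800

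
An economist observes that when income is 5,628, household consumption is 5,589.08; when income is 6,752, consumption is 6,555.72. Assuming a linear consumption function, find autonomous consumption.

MPC = ΔC/ΔY = (6555.72 − 5589.08)/(6752 − 5628) = 966.64/1124 = 0.86
a = C − MPC·Y = 5589.08 − 0.86(5628) = 5589.08 − 4840.08 = 749

a = 749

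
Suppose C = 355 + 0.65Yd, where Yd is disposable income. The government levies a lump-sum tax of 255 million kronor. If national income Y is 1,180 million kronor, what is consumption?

C = 956.25

Yd = Y − T = 1180 − 255 = 925
C = 355 + 0.65(925) = 355 + 601.25 = 956.25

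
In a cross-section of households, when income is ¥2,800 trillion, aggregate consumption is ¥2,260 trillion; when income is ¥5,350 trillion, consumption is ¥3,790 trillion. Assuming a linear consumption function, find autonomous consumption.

MPC = ΔC/ΔY = (3790 − 2260)/(5350 − 2800) = 1530/2550 = 0.6
a = C − MPC·Y = 2260 − 0.6(2800) = 2260 − 1680 = 580

a = 580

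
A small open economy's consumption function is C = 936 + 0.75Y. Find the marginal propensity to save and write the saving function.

MPS = 0.25; S = -936 + 0.25Y

MPS = 1 − MPC = 1 − 0.75 = 0.25
S = Y − C = -936 + 0.25Y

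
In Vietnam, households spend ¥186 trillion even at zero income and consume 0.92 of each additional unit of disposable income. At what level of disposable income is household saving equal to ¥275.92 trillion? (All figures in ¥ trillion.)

S = Y − C = -186 + 0.08Y
-186 + 0.08Y = 275.92, so 0.08Y = 461.92 and Y = 5774

Y = 5774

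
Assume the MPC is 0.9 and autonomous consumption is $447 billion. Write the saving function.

S = -447 + 0.1Y

S = Y − C = Y − (447 + 0.9Y) = -447 + (1 − 0.9)Y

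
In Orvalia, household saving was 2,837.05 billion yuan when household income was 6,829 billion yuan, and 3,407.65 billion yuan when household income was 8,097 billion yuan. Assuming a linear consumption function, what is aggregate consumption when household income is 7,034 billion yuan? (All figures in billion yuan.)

C = 4104.7

MPS = ΔS/ΔY = (3407.65 − 2837.05)/(8097 − 6829) = 570.6/1268 = 0.45
MPC = 1 − MPS = 0.55
Autonomous saving = 2837.05 − 0.45(6829) = -236, so a = 236
C = 236 + 0.55(7034) = 236 + 3868.7 = 4104.7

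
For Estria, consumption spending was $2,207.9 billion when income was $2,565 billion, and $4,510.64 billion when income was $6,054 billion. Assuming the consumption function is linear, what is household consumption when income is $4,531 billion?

C = 3505.46

MPC = (4510.64 − 2207.9)/(6054 − 2565) = 2302.74/3489 = 0.66
a = 2207.9 − 0.66(2565) = 2207.9 − 1692.9 = 515
C = 515 + 0.66(4531) = 515 + 2990.46 = 3505.46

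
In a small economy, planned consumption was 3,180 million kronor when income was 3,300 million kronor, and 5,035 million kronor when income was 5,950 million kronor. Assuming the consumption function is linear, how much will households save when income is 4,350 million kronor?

MPC = (5035 − 3180)/(5950 − 3300) = 1855/2650 = 0.7
a = 3180 − 0.7(3300) = 3180 − 2310 = 870
C = 870 + 0.7(4350) = 3915
S = 4350 − 3915 = 435

S = 435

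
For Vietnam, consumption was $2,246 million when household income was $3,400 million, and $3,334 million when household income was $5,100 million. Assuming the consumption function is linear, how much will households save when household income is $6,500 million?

MPC = (3334 − 2246)/(5100 − 3400) = 1088/1700 = 0.64
a = 2246 − 0.64(3400) = 2246 − 2176 = 70
C = 70 + 0.64(6500) = 4230
S = 6500 − 4230 = 2270

S = 2270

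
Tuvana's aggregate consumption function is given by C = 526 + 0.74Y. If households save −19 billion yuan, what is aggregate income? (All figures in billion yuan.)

S = Y − C = -526 + 0.26Y
-526 + 0.26Y = -19, so 0.26Y = 507 and Y = 1950

Y = 1950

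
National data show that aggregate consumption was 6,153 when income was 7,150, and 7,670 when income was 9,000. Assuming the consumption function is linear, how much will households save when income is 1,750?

S = 25

MPC = (7670 − 6153)/(9000 − 7150) = 1517/1850 = 0.82
a = 6153 − 0.82(7150) = 6153 − 5863 = 290
C = 290 + 0.82(1750) = 1725
S = 1750 − 1725 = 25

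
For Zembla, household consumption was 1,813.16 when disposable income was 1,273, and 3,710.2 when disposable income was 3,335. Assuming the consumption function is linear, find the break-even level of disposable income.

Y = 8025

MPC = (3710.2 − 1813.16)/(3335 − 1273) = 1897.04/2062 = 0.92
a = 1813.16 − 0.92(1273) = 1813.16 − 1171.16 = 642
Break-even: Y = a/(1−MPC) = 642/0.08 = 8025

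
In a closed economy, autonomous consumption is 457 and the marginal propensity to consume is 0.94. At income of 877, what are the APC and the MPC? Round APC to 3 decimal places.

MPC = 0.94 (the slope of the consumption function)
C = 457 + 0.94(877) = 1281.38, so APC = 1281.38/877 = 1.461

APC = 1.461; MPC = 0.94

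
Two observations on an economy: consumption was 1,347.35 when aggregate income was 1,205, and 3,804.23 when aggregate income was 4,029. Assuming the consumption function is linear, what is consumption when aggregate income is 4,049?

MPC = (3804.23 − 1347.35)/(4029 − 1205) = 2456.88/2824 = 0.87
a = 1347.35 − 0.87(1205) = 1347.35 − 1048.35 = 299
C = 299 + 0.87(4049) = 299 + 3522.63 = 3821.63

C = 3821.63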